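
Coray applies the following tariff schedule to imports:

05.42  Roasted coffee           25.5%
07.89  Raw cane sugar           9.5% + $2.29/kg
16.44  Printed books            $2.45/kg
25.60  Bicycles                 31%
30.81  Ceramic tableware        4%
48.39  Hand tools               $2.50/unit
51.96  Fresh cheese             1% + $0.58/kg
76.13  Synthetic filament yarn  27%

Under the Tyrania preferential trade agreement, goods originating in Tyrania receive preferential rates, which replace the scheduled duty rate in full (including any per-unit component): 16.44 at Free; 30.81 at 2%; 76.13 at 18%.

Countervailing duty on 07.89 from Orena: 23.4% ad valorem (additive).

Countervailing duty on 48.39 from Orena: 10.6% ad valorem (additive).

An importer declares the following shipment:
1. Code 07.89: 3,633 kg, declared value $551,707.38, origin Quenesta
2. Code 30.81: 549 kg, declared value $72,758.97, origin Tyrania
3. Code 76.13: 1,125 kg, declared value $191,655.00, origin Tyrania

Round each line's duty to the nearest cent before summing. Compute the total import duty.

$96,684.85

Line 1 (07.89, Quenesta, 3,633 kg, $551,707.38):
Base rate for 07.89 is 9.5% + $2.29/kg.
The additional-duty order on 07.89 targets Orena, not Quenesta; it does not apply.
Duty = $551,707.38 × 9.5% + 3,633 × $2.29 = $60,731.77.
Line 2 (30.81, Tyrania, 549 kg, $72,758.97):
Base rate for 30.81 is 4%.
Origin Tyrania qualifies under the Coray–Tyrania agreement and 30.81 is covered: preferential rate 2% applies instead.
Duty = $72,758.97 × 2% = $1,455.18.
Line 3 (76.13, Tyrania, 1,125 kg, $191,655.00):
Base rate for 76.13 is 27%.
Origin Tyrania qualifies under the Coray–Tyrania agreement and 76.13 is covered: preferential rate 18% applies instead.
Duty = $191,655.00 × 18% = $34,497.90.
Total = $60,731.77 + $1,455.18 + $34,497.90 = $96,684.85.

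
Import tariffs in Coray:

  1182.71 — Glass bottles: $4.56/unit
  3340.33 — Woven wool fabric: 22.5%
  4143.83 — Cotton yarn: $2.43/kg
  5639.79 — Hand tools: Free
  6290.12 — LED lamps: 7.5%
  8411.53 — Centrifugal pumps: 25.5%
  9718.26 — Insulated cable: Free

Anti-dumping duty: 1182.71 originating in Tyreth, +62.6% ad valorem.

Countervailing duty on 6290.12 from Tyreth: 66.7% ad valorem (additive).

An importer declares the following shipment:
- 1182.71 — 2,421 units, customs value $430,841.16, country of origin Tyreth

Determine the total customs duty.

Line 1 (1182.71, Tyreth, 2,421 units, $430,841.16):
Base rate for 1182.71 is $4.56/unit.
Additional duty on 1182.71 from Tyreth: +62.6% ad valorem. Applied ad valorem rate = 62.6%.
Duty = $430,841.16 × 62.6% + 2,421 × $4.56 = $280,746.33.

$280,746.33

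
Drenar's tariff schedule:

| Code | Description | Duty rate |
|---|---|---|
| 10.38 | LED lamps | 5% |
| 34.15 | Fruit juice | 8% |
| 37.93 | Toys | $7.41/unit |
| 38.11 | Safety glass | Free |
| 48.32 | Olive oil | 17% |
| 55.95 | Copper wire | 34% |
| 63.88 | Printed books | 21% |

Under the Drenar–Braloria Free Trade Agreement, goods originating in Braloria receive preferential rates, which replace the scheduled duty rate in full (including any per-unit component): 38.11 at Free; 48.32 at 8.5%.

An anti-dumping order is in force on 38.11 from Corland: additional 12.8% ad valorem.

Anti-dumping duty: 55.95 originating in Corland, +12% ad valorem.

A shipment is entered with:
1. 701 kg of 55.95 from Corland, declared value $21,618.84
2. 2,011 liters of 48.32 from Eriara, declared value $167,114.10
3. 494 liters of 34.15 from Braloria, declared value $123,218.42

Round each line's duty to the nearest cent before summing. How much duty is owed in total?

Line 1 (55.95, Corland, 701 kg, $21,618.84):
Base rate for 55.95 is 34%.
Additional duty on 55.95 from Corland: +12%. Applied ad valorem rate: 34% + 12% = 46%.
Duty = $21,618.84 × 46% = $9,944.67.
Line 2 (48.32, Eriara, 2,011 liters, $167,114.10):
Base rate for 48.32 is 17%.
48.32 has an FTA preferential rate, but origin Eriara is not Braloria; base rate stands.
Duty = $167,114.10 × 17% = $28,409.40.
Line 3 (34.15, Braloria, 494 liters, $123,218.42):
Base rate for 34.15 is 8%.
Origin Braloria is the FTA partner but 34.15 is not on the preference list; base rate stands.
Duty = $123,218.42 × 8% = $9,857.47.
Total = $9,944.67 + $28,409.40 + $9,857.47 = $48,211.54.

$48,211.54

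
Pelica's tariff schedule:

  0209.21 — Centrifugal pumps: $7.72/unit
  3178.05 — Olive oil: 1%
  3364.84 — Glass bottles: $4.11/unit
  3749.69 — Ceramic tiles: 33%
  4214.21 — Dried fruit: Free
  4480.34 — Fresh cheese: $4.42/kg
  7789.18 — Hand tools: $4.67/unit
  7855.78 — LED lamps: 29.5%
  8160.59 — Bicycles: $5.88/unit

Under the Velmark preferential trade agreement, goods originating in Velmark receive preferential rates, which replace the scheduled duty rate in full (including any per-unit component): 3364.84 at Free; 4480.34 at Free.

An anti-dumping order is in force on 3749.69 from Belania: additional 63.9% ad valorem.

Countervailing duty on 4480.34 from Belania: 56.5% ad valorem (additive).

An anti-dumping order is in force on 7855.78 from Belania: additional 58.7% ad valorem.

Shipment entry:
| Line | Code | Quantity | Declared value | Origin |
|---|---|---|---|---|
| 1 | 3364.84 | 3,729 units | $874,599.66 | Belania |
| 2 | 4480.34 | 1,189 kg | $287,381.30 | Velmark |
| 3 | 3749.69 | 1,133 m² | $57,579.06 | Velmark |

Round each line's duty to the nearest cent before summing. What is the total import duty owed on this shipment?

$34,327.28

Line 1 (3364.84, Belania, 3,729 units, $874,599.66):
Base rate for 3364.84 is $4.11/unit.
3364.84 has an FTA preferential rate, but origin Belania is not Velmark; base rate stands.
Duty = 3,729 × $4.11 = $15,326.19.
Line 2 (4480.34, Velmark, 1,189 kg, $287,381.30):
Base rate for 4480.34 is $4.42/kg.
Origin Velmark qualifies under the Pelica–Velmark agreement and 4480.34 is covered: preferential rate Free applies instead.
The additional-duty order on 4480.34 targets Belania, not Velmark; it does not apply.
Duty = $287,381.30 × 0% = $0.00.
Line 3 (3749.69, Velmark, 1,133 m², $57,579.06):
Base rate for 3749.69 is 33%.
Origin Velmark is the FTA partner but 3749.69 is not on the preference list; base rate stands.
The additional-duty order on 3749.69 targets Belania, not Velmark; it does not apply.
Duty = $57,579.06 × 33% = $19,001.09.
Total = $15,326.19 + $0.00 + $19,001.09 = $34,327.28.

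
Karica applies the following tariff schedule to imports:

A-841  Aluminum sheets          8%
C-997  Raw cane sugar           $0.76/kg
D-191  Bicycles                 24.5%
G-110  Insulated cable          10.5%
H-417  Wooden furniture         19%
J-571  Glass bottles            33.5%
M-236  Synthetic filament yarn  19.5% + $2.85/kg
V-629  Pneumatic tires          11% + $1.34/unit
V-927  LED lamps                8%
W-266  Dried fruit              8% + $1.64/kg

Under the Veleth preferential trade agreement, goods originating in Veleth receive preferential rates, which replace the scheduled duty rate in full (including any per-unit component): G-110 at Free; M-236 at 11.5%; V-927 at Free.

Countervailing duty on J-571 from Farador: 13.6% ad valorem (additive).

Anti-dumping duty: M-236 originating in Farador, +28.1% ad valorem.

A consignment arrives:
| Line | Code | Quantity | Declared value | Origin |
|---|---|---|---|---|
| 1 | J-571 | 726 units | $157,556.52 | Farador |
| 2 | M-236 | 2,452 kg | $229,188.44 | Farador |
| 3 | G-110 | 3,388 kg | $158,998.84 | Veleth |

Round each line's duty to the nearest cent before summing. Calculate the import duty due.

$190,291.02

Line 1 (J-571, Farador, 726 units, $157,556.52):
Base rate for J-571 is 33.5%.
Additional duty on J-571 from Farador: +13.6%. Applied ad valorem rate: 33.5% + 13.6% = 47.1%.
Duty = $157,556.52 × 47.1% = $74,209.12.
Line 2 (M-236, Farador, 2,452 kg, $229,188.44):
Base rate for M-236 is 19.5% + $2.85/kg.
M-236 has an FTA preferential rate, but origin Farador is not Veleth; base rate stands.
Additional duty on M-236 from Farador: +28.1%. Applied ad valorem rate: 19.5% + 28.1% = 47.6%.
Duty = $229,188.44 × 47.6% + 2,452 × $2.85 = $116,081.90.
Line 3 (G-110, Veleth, 3,388 kg, $158,998.84):
Base rate for G-110 is 10.5%.
Origin Veleth qualifies under the Karica–Veleth agreement and G-110 is covered: preferential rate Free applies instead.
Duty = $158,998.84 × 0% = $0.00.
Total = $74,209.12 + $116,081.90 + $0.00 = $190,291.02.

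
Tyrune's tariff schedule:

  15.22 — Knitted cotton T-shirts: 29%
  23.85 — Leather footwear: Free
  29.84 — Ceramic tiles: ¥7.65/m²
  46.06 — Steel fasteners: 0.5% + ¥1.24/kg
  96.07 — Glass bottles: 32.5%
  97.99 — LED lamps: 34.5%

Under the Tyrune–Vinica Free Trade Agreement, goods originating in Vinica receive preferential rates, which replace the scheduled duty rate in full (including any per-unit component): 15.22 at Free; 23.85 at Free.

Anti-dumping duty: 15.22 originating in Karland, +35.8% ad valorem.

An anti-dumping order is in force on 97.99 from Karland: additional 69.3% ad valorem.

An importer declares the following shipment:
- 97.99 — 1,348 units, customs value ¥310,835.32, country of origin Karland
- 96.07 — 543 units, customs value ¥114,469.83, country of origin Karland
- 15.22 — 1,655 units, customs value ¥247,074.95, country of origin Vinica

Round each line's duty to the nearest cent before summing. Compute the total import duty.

¥359,849.75

Line 1 (97.99, Karland, 1,348 units, ¥310,835.32):
Base rate for 97.99 is 34.5%.
Additional duty on 97.99 from Karland: +69.3%. Applied ad valorem rate: 34.5% + 69.3% = 103.8%.
Duty = ¥310,835.32 × 103.8% = ¥322,647.06.
Line 2 (96.07, Karland, 543 units, ¥114,469.83):
Base rate for 96.07 is 32.5%.
Duty = ¥114,469.83 × 32.5% = ¥37,202.69.
Line 3 (15.22, Vinica, 1,655 units, ¥247,074.95):
Base rate for 15.22 is 29%.
Origin Vinica qualifies under the Tyrune–Vinica agreement and 15.22 is covered: preferential rate Free applies instead.
The additional-duty order on 15.22 targets Karland, not Vinica; it does not apply.
Duty = ¥247,074.95 × 0% = ¥0.00.
Total = ¥322,647.06 + ¥37,202.69 + ¥0.00 = ¥359,849.75.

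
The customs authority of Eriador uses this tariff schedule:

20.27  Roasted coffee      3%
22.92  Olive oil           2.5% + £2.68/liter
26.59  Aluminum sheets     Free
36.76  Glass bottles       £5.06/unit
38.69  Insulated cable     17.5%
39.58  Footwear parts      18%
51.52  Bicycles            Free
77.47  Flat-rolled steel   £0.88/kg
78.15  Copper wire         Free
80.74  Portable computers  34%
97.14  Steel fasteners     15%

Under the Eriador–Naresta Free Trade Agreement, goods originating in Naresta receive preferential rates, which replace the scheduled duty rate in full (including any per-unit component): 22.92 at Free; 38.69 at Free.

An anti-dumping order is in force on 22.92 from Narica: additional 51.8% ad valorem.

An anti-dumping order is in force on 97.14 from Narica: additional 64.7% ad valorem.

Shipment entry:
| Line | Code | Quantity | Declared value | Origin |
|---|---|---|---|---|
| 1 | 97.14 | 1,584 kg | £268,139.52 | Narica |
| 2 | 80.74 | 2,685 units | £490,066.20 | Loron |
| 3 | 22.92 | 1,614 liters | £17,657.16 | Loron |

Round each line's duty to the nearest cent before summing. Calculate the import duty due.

£385,096.66

Line 1 (97.14, Narica, 1,584 kg, £268,139.52):
Base rate for 97.14 is 15%.
Additional duty on 97.14 from Narica: +64.7%. Applied ad valorem rate: 15% + 64.7% = 79.7%.
Duty = £268,139.52 × 79.7% = £213,707.20.
Line 2 (80.74, Loron, 2,685 units, £490,066.20):
Base rate for 80.74 is 34%.
Duty = £490,066.20 × 34% = £166,622.51.
Line 3 (22.92, Loron, 1,614 liters, £17,657.16):
Base rate for 22.92 is 2.5% + £2.68/liter.
22.92 has an FTA preferential rate, but origin Loron is not Naresta; base rate stands.
The additional-duty order on 22.92 targets Narica, not Loron; it does not apply.
Duty = £17,657.16 × 2.5% + 1,614 × £2.68 = £4,766.95.
Total = £213,707.20 + £166,622.51 + £4,766.95 = £385,096.66.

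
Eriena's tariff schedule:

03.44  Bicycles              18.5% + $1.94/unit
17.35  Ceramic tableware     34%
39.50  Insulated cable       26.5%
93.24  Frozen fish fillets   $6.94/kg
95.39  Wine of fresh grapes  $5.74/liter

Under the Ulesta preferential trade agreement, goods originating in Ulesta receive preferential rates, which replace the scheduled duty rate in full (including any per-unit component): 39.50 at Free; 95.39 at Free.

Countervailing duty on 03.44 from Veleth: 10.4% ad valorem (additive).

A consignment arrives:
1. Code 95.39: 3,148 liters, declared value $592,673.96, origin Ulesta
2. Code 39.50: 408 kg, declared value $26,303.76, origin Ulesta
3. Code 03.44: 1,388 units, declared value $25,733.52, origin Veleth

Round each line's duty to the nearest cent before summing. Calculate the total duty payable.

Line 1 (95.39, Ulesta, 3,148 liters, $592,673.96):
Base rate for 95.39 is $5.74/liter.
Origin Ulesta qualifies under the Eriena–Ulesta agreement and 95.39 is covered: preferential rate Free applies instead.
Duty = $592,673.96 × 0% = $0.00.
Line 2 (39.50, Ulesta, 408 kg, $26,303.76):
Base rate for 39.50 is 26.5%.
Origin Ulesta qualifies under the Eriena–Ulesta agreement and 39.50 is covered: preferential rate Free applies instead.
Duty = $26,303.76 × 0% = $0.00.
Line 3 (03.44, Veleth, 1,388 units, $25,733.52):
Base rate for 03.44 is 18.5% + $1.94/unit.
Additional duty on 03.44 from Veleth: +10.4%. Applied ad valorem rate: 18.5% + 10.4% = 28.9%.
Duty = $25,733.52 × 28.9% + 1,388 × $1.94 = $10,129.71.
Total = $0.00 + $0.00 + $10,129.71 = $10,129.71.

$10,129.71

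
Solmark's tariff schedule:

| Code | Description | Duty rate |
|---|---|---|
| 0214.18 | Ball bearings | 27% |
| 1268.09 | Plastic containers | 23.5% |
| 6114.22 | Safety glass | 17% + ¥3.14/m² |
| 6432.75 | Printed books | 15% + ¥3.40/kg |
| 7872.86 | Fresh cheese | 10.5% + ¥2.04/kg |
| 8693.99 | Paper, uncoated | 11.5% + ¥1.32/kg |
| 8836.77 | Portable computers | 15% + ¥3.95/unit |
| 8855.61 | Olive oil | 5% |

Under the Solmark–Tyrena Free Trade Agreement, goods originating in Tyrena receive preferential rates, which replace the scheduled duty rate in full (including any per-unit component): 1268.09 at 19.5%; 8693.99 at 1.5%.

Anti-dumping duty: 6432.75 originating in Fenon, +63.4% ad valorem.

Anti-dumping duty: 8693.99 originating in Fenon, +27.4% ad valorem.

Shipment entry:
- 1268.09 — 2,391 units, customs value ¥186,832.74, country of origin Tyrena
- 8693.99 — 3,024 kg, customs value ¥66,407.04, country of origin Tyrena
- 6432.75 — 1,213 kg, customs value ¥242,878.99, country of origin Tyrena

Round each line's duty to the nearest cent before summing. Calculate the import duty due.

Line 1 (1268.09, Tyrena, 2,391 units, ¥186,832.74):
Base rate for 1268.09 is 23.5%.
Origin Tyrena qualifies under the Solmark–Tyrena agreement and 1268.09 is covered: preferential rate 19.5% applies instead.
Duty = ¥186,832.74 × 19.5% = ¥36,432.38.
Line 2 (8693.99, Tyrena, 3,024 kg, ¥66,407.04):
Base rate for 8693.99 is 11.5% + ¥1.32/kg.
Origin Tyrena qualifies under the Solmark–Tyrena agreement and 8693.99 is covered: preferential rate 1.5% applies instead.
The additional-duty order on 8693.99 targets Fenon, not Tyrena; it does not apply.
Duty = ¥66,407.04 × 1.5% = ¥996.11.
Line 3 (6432.75, Tyrena, 1,213 kg, ¥242,878.99):
Base rate for 6432.75 is 15% + ¥3.40/kg.
Origin Tyrena is the FTA partner but 6432.75 is not on the preference list; base rate stands.
The additional-duty order on 6432.75 targets Fenon, not Tyrena; it does not apply.
Duty = ¥242,878.99 × 15% + 1,213 × ¥3.40 = ¥40,556.05.
Total = ¥36,432.38 + ¥996.11 + ¥40,556.05 = ¥77,984.54.

¥77,984.54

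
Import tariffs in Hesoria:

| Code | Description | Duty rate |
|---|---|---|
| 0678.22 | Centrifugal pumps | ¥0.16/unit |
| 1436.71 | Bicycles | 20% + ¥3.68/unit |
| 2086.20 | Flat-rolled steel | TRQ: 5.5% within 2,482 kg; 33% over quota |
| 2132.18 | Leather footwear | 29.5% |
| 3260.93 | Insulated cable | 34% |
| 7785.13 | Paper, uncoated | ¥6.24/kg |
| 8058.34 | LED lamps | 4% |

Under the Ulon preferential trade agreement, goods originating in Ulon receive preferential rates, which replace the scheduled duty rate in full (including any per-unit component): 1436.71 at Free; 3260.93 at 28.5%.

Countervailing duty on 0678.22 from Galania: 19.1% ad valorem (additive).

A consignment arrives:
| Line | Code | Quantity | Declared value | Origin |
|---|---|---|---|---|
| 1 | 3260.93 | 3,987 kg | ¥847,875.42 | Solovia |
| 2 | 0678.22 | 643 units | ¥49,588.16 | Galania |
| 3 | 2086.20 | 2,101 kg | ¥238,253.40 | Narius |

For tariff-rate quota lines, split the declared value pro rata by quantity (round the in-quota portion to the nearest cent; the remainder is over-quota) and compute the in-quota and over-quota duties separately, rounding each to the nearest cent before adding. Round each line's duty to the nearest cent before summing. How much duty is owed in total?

¥310,955.80

Line 1 (3260.93, Solovia, 3,987 kg, ¥847,875.42):
Base rate for 3260.93 is 34%.
3260.93 has an FTA preferential rate, but origin Solovia is not Ulon; base rate stands.
Duty = ¥847,875.42 × 34% = ¥288,277.64.
Line 2 (0678.22, Galania, 643 units, ¥49,588.16):
Base rate for 0678.22 is ¥0.16/unit.
Additional duty on 0678.22 from Galania: +19.1% ad valorem. Applied ad valorem rate = 19.1%.
Duty = ¥49,588.16 × 19.1% + 643 × ¥0.16 = ¥9,574.22.
Line 3 (2086.20, Narius, 2,101 kg, ¥238,253.40):
Code 2086.20 is under a tariff-rate quota (threshold 2,482 kg). Quantity 2,101 kg is within the quota, so the in-quota rate 5.5% applies to the full value.
Duty = ¥238,253.40 × 5.5% = ¥13,103.94.
Total = ¥288,277.64 + ¥9,574.22 + ¥13,103.94 = ¥310,955.80.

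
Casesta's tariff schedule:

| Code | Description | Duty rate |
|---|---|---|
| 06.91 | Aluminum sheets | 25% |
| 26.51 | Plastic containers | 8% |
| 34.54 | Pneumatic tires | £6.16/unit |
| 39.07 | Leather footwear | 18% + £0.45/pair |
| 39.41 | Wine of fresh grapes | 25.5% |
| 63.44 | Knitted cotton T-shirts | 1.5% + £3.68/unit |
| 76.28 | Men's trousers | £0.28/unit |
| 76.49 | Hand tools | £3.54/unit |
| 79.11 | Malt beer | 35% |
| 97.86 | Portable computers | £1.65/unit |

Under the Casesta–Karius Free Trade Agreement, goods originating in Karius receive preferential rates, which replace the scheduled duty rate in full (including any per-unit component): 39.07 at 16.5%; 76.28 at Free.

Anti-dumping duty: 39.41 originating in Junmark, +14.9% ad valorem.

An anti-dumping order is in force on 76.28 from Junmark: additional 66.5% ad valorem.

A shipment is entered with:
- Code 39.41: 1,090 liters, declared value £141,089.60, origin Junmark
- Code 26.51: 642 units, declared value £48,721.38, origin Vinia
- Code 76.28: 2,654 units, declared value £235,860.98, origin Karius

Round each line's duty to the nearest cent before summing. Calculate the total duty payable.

£60,897.91

Line 1 (39.41, Junmark, 1,090 liters, £141,089.60):
Base rate for 39.41 is 25.5%.
Additional duty on 39.41 from Junmark: +14.9%. Applied ad valorem rate: 25.5% + 14.9% = 40.4%.
Duty = £141,089.60 × 40.4% = £57,000.20.
Line 2 (26.51, Vinia, 642 units, £48,721.38):
Base rate for 26.51 is 8%.
Duty = £48,721.38 × 8% = £3,897.71.
Line 3 (76.28, Karius, 2,654 units, £235,860.98):
Base rate for 76.28 is £0.28/unit.
Origin Karius qualifies under the Casesta–Karius agreement and 76.28 is covered: preferential rate Free applies instead.
The additional-duty order on 76.28 targets Junmark, not Karius; it does not apply.
Duty = £235,860.98 × 0% = £0.00.
Total = £57,000.20 + £3,897.71 + £0.00 = £60,897.91.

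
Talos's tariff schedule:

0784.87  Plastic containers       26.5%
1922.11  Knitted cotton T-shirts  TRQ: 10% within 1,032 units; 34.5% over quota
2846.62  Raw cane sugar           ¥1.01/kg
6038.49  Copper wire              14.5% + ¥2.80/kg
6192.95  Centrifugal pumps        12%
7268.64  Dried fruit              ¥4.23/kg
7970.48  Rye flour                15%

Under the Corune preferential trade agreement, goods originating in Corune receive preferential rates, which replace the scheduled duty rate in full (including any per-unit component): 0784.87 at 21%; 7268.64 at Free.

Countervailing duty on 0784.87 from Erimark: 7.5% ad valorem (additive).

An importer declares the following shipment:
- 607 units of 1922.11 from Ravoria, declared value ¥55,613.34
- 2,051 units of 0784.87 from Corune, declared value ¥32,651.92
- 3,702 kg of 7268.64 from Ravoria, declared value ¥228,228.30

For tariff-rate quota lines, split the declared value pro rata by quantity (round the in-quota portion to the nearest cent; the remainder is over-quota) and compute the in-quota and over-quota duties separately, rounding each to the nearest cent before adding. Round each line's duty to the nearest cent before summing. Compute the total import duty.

¥28,077.69

Line 1 (1922.11, Ravoria, 607 units, ¥55,613.34):
Code 1922.11 is under a tariff-rate quota (threshold 1,032 units). Quantity 607 units is within the quota, so the in-quota rate 10% applies to the full value.
Duty = ¥55,613.34 × 10% = ¥5,561.33.
Line 2 (0784.87, Corune, 2,051 units, ¥32,651.92):
Base rate for 0784.87 is 26.5%.
Origin Corune qualifies under the Talos–Corune agreement and 0784.87 is covered: preferential rate 21% applies instead.
The additional-duty order on 0784.87 targets Erimark, not Corune; it does not apply.
Duty = ¥32,651.92 × 21% = ¥6,856.90.
Line 3 (7268.64, Ravoria, 3,702 kg, ¥228,228.30):
Base rate for 7268.64 is ¥4.23/kg.
7268.64 has an FTA preferential rate, but origin Ravoria is not Corune; base rate stands.
Duty = 3,702 × ¥4.23 = ¥15,659.46.
Total = ¥5,561.33 + ¥6,856.90 + ¥15,659.46 = ¥28,077.69.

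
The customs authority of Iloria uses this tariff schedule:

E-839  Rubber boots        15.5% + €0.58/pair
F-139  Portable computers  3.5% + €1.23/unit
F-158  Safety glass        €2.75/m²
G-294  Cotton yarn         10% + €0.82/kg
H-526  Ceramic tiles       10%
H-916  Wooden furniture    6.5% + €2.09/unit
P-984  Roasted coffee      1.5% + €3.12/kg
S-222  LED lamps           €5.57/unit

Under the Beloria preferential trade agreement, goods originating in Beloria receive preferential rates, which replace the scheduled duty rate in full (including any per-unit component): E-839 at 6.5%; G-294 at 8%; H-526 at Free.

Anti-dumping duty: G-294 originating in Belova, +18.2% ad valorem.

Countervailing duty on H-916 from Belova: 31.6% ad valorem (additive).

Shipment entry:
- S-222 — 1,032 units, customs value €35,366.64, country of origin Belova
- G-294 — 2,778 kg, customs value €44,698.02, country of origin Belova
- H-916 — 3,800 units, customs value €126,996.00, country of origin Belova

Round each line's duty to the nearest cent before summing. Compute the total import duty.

Line 1 (S-222, Belova, 1,032 units, €35,366.64):
Base rate for S-222 is €5.57/unit.
Duty = 1,032 × €5.57 = €5,748.24.
Line 2 (G-294, Belova, 2,778 kg, €44,698.02):
Base rate for G-294 is 10% + €0.82/kg.
G-294 has an FTA preferential rate, but origin Belova is not Beloria; base rate stands.
Additional duty on G-294 from Belova: +18.2%. Applied ad valorem rate: 10% + 18.2% = 28.2%.
Duty = €44,698.02 × 28.2% + 2,778 × €0.82 = €14,882.80.
Line 3 (H-916, Belova, 3,800 units, €126,996.00):
Base rate for H-916 is 6.5% + €2.09/unit.
Additional duty on H-916 from Belova: +31.6%. Applied ad valorem rate: 6.5% + 31.6% = 38.1%.
Duty = €126,996.00 × 38.1% + 3,800 × €2.09 = €56,327.48.
Total = €5,748.24 + €14,882.80 + €56,327.48 = €76,958.52.

€76,958.52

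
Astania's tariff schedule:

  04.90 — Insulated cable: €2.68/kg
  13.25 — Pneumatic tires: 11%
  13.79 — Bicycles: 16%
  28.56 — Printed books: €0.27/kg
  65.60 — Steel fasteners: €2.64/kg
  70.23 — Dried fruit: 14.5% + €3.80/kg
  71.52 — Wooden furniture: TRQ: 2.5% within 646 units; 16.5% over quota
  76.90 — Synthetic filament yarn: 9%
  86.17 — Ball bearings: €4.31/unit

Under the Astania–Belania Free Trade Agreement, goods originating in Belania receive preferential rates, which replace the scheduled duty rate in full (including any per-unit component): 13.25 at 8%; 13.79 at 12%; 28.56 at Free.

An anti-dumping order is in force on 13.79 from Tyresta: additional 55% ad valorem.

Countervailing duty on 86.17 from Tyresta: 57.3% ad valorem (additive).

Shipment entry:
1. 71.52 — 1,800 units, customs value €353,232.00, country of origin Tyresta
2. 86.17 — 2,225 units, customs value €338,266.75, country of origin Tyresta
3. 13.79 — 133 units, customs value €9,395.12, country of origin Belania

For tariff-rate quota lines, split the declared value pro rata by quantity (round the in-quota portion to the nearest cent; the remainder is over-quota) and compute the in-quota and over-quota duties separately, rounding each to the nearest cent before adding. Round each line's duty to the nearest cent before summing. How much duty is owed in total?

Line 1 (71.52, Tyresta, 1,800 units, €353,232.00):
Code 71.52 is under a tariff-rate quota (threshold 646 units). In-quota: 646 units at 2.5%; over-quota: 1,154 units at 16.5%.
Pro-rata value split: in-quota = €353,232.00 × 646/1,800 = €126,771.04; over-quota = €353,232.00 − €126,771.04 = €226,460.96.
In-quota duty = €126,771.04 × 2.5% = €3,169.28. Over-quota duty = €226,460.96 × 16.5% = €37,366.06.
Line duty = €3,169.28 + €37,366.06 = €40,535.34.
Line 2 (86.17, Tyresta, 2,225 units, €338,266.75):
Base rate for 86.17 is €4.31/unit.
Additional duty on 86.17 from Tyresta: +57.3% ad valorem. Applied ad valorem rate = 57.3%.
Duty = €338,266.75 × 57.3% + 2,225 × €4.31 = €203,416.60.
Line 3 (13.79, Belania, 133 units, €9,395.12):
Base rate for 13.79 is 16%.
Origin Belania qualifies under the Astania–Belania agreement and 13.79 is covered: preferential rate 12% applies instead.
The additional-duty order on 13.79 targets Tyresta, not Belania; it does not apply.
Duty = €9,395.12 × 12% = €1,127.41.
Total = €40,535.34 + €203,416.60 + €1,127.41 = €245,079.35.

€245,079.35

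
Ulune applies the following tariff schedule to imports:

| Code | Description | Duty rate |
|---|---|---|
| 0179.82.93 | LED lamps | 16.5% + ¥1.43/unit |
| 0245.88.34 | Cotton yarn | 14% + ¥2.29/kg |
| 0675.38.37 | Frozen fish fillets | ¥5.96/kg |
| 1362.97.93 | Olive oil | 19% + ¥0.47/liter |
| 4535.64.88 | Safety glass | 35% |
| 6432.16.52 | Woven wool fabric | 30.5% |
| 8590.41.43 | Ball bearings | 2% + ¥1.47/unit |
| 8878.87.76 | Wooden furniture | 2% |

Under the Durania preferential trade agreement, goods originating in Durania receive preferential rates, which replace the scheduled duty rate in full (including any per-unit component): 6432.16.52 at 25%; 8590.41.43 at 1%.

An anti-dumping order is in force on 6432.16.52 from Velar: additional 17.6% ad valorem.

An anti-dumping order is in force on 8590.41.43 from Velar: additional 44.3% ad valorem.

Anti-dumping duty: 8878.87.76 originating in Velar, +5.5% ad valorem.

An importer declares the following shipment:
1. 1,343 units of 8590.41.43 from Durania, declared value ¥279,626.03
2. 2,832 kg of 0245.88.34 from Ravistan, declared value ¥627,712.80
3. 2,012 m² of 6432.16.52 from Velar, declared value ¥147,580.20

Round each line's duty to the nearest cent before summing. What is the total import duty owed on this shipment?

Line 1 (8590.41.43, Durania, 1,343 units, ¥279,626.03):
Base rate for 8590.41.43 is 2% + ¥1.47/unit.
Origin Durania qualifies under the Ulune–Durania agreement and 8590.41.43 is covered: preferential rate 1% applies instead.
The additional-duty order on 8590.41.43 targets Velar, not Durania; it does not apply.
Duty = ¥279,626.03 × 1% = ¥2,796.26.
Line 2 (0245.88.34, Ravistan, 2,832 kg, ¥627,712.80):
Base rate for 0245.88.34 is 14% + ¥2.29/kg.
Duty = ¥627,712.80 × 14% + 2,832 × ¥2.29 = ¥94,365.07.
Line 3 (6432.16.52, Velar, 2,012 m², ¥147,580.20):
Base rate for 6432.16.52 is 30.5%.
6432.16.52 has an FTA preferential rate, but origin Velar is not Durania; base rate stands.
Additional duty on 6432.16.52 from Velar: +17.6%. Applied ad valorem rate: 30.5% + 17.6% = 48.1%.
Duty = ¥147,580.20 × 48.1% = ¥70,986.08.
Total = ¥2,796.26 + ¥94,365.07 + ¥70,986.08 = ¥168,147.41.

¥168,147.41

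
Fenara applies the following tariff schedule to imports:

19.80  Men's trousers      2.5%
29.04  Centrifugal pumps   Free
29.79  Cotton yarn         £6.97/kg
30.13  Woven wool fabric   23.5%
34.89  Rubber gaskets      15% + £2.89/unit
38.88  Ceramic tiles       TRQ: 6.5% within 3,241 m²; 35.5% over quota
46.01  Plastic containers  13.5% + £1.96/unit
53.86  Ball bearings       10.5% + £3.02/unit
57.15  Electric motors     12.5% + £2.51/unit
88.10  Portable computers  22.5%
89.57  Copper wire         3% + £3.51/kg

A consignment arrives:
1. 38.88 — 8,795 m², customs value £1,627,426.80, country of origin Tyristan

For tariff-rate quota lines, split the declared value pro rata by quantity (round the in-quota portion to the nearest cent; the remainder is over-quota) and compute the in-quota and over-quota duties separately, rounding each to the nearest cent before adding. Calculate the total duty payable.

Line 1 (38.88, Tyristan, 8,795 m², £1,627,426.80):
Code 38.88 is under a tariff-rate quota (threshold 3,241 m²). In-quota: 3,241 m² at 6.5%; over-quota: 5,554 m² at 35.5%.
Pro-rata value split: in-quota = £1,627,426.80 × 3,241/8,795 = £599,714.64; over-quota = £1,627,426.80 − £599,714.64 = £1,027,712.16.
In-quota duty = £599,714.64 × 6.5% = £38,981.45. Over-quota duty = £1,027,712.16 × 35.5% = £364,837.82.
Line duty = £38,981.45 + £364,837.82 = £403,819.27.

£403,819.27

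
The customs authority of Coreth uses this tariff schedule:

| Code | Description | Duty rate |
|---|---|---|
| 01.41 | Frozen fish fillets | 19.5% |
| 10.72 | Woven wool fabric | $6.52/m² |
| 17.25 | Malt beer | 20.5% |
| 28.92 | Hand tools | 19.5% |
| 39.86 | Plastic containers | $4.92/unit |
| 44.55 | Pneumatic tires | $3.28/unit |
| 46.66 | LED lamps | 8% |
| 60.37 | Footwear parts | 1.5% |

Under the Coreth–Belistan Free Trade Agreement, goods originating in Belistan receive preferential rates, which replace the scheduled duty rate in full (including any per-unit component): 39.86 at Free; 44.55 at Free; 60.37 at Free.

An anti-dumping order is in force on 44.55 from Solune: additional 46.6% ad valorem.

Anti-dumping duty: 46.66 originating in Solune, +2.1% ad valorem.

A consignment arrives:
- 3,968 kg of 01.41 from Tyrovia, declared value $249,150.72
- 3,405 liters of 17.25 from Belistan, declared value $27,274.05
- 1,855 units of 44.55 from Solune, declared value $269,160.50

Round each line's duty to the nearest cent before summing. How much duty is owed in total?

Line 1 (01.41, Tyrovia, 3,968 kg, $249,150.72):
Base rate for 01.41 is 19.5%.
Duty = $249,150.72 × 19.5% = $48,584.39.
Line 2 (17.25, Belistan, 3,405 liters, $27,274.05):
Base rate for 17.25 is 20.5%.
Origin Belistan is the FTA partner but 17.25 is not on the preference list; base rate stands.
Duty = $27,274.05 × 20.5% = $5,591.18.
Line 3 (44.55, Solune, 1,855 units, $269,160.50):
Base rate for 44.55 is $3.28/unit.
44.55 has an FTA preferential rate, but origin Solune is not Belistan; base rate stands.
Additional duty on 44.55 from Solune: +46.6% ad valorem. Applied ad valorem rate = 46.6%.
Duty = $269,160.50 × 46.6% + 1,855 × $3.28 = $131,513.19.
Total = $48,584.39 + $5,591.18 + $131,513.19 = $185,688.76.

$185,688.76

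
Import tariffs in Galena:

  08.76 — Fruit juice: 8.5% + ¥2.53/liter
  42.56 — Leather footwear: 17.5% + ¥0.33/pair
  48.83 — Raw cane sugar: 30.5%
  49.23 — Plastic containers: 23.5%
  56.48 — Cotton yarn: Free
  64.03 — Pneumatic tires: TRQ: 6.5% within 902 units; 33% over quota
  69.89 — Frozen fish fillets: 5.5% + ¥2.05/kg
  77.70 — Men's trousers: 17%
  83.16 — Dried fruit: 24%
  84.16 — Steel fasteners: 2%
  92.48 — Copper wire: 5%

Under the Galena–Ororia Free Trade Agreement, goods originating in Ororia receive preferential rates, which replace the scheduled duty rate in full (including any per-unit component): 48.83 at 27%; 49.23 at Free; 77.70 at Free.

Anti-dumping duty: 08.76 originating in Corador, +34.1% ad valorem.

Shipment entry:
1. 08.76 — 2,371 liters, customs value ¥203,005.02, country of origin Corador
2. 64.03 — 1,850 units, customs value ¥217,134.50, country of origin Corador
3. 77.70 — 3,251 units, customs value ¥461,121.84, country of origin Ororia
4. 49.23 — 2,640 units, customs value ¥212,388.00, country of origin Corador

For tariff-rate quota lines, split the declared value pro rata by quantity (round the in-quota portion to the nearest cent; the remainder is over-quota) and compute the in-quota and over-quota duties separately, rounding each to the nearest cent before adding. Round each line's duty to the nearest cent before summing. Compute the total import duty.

Line 1 (08.76, Corador, 2,371 liters, ¥203,005.02):
Base rate for 08.76 is 8.5% + ¥2.53/liter.
Additional duty on 08.76 from Corador: +34.1%. Applied ad valorem rate: 8.5% + 34.1% = 42.6%.
Duty = ¥203,005.02 × 42.6% + 2,371 × ¥2.53 = ¥92,478.77.
Line 2 (64.03, Corador, 1,850 units, ¥217,134.50):
Code 64.03 is under a tariff-rate quota (threshold 902 units). In-quota: 902 units at 6.5%; over-quota: 948 units at 33%.
Pro-rata value split: in-quota = ¥217,134.50 × 902/1,850 = ¥105,867.74; over-quota = ¥217,134.50 − ¥105,867.74 = ¥111,266.76.
In-quota duty = ¥105,867.74 × 6.5% = ¥6,881.40. Over-quota duty = ¥111,266.76 × 33% = ¥36,718.03.
Line duty = ¥6,881.40 + ¥36,718.03 = ¥43,599.43.
Line 3 (77.70, Ororia, 3,251 units, ¥461,121.84):
Base rate for 77.70 is 17%.
Origin Ororia qualifies under the Galena–Ororia agreement and 77.70 is covered: preferential rate Free applies instead.
Duty = ¥461,121.84 × 0% = ¥0.00.
Line 4 (49.23, Corador, 2,640 units, ¥212,388.00):
Base rate for 49.23 is 23.5%.
49.23 has an FTA preferential rate, but origin Corador is not Ororia; base rate stands.
Duty = ¥212,388.00 × 23.5% = ¥49,911.18.
Total = ¥92,478.77 + ¥43,599.43 + ¥0.00 + ¥49,911.18 = ¥185,989.38.

¥185,989.38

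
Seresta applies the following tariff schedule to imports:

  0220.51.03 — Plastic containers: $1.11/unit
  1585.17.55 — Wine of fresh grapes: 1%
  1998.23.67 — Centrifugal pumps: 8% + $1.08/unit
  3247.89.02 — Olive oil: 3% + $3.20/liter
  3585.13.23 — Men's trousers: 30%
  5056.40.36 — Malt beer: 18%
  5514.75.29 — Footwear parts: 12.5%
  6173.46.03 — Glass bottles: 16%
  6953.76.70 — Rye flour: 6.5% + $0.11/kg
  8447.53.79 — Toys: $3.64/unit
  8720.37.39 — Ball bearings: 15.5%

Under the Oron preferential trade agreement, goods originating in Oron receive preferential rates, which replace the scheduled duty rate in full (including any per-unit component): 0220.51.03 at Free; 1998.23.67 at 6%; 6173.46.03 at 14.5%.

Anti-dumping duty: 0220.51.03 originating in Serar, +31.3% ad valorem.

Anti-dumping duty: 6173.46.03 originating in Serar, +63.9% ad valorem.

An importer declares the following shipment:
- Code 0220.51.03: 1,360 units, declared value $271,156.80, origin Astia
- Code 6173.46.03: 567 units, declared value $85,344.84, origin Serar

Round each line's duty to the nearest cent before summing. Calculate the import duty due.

$69,700.13

Line 1 (0220.51.03, Astia, 1,360 units, $271,156.80):
Base rate for 0220.51.03 is $1.11/unit.
0220.51.03 has an FTA preferential rate, but origin Astia is not Oron; base rate stands.
The additional-duty order on 0220.51.03 targets Serar, not Astia; it does not apply.
Duty = 1,360 × $1.11 = $1,509.60.
Line 2 (6173.46.03, Serar, 567 units, $85,344.84):
Base rate for 6173.46.03 is 16%.
6173.46.03 has an FTA preferential rate, but origin Serar is not Oron; base rate stands.
Additional duty on 6173.46.03 from Serar: +63.9%. Applied ad valorem rate: 16% + 63.9% = 79.9%.
Duty = $85,344.84 × 79.9% = $68,190.53.
Total = $1,509.60 + $68,190.53 = $69,700.13.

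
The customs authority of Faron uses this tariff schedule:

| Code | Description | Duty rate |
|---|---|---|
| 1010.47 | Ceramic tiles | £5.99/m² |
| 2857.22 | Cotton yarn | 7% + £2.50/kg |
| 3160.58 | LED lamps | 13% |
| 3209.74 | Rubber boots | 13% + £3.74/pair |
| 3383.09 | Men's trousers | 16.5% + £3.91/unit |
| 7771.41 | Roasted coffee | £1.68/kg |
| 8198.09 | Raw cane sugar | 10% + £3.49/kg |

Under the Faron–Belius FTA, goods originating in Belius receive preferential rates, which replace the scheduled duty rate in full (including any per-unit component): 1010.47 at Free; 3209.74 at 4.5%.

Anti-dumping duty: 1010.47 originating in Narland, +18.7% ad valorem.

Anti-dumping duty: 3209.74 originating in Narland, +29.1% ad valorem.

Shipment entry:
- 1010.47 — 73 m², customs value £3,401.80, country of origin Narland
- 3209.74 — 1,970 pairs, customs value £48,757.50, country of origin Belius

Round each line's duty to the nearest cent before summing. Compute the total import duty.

£3,267.50

Line 1 (1010.47, Narland, 73 m², £3,401.80):
Base rate for 1010.47 is £5.99/m².
1010.47 has an FTA preferential rate, but origin Narland is not Belius; base rate stands.
Additional duty on 1010.47 from Narland: +18.7% ad valorem. Applied ad valorem rate = 18.7%.
Duty = £3,401.80 × 18.7% + 73 × £5.99 = £1,073.41.
Line 2 (3209.74, Belius, 1,970 pairs, £48,757.50):
Base rate for 3209.74 is 13% + £3.74/pair.
Origin Belius qualifies under the Faron–Belius agreement and 3209.74 is covered: preferential rate 4.5% applies instead.
The additional-duty order on 3209.74 targets Narland, not Belius; it does not apply.
Duty = £48,757.50 × 4.5% = £2,194.09.
Total = £1,073.41 + £2,194.09 = £3,267.50.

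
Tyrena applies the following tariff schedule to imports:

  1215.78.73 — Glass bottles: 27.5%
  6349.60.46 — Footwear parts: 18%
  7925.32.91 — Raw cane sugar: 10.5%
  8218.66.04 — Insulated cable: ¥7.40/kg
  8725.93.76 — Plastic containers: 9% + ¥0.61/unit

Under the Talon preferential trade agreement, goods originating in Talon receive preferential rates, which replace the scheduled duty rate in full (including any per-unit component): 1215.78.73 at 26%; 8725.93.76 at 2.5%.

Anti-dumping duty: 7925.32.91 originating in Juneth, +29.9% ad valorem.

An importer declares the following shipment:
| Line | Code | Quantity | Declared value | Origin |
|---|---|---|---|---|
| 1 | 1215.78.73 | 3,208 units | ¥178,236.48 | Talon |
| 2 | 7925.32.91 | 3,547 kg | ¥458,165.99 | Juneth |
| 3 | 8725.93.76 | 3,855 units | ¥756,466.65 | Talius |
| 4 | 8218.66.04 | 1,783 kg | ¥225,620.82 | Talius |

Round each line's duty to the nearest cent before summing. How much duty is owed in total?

Line 1 (1215.78.73, Talon, 3,208 units, ¥178,236.48):
Base rate for 1215.78.73 is 27.5%.
Origin Talon qualifies under the Tyrena–Talon agreement and 1215.78.73 is covered: preferential rate 26% applies instead.
Duty = ¥178,236.48 × 26% = ¥46,341.48.
Line 2 (7925.32.91, Juneth, 3,547 kg, ¥458,165.99):
Base rate for 7925.32.91 is 10.5%.
Additional duty on 7925.32.91 from Juneth: +29.9%. Applied ad valorem rate: 10.5% + 29.9% = 40.4%.
Duty = ¥458,165.99 × 40.4% = ¥185,099.06.
Line 3 (8725.93.76, Talius, 3,855 units, ¥756,466.65):
Base rate for 8725.93.76 is 9% + ¥0.61/unit.
8725.93.76 has an FTA preferential rate, but origin Talius is not Talon; base rate stands.
Duty = ¥756,466.65 × 9% + 3,855 × ¥0.61 = ¥70,433.55.
Line 4 (8218.66.04, Talius, 1,783 kg, ¥225,620.82):
Base rate for 8218.66.04 is ¥7.40/kg.
Duty = 1,783 × ¥7.40 = ¥13,194.20.
Total = ¥46,341.48 + ¥185,099.06 + ¥70,433.55 + ¥13,194.20 = ¥315,068.29.

¥315,068.29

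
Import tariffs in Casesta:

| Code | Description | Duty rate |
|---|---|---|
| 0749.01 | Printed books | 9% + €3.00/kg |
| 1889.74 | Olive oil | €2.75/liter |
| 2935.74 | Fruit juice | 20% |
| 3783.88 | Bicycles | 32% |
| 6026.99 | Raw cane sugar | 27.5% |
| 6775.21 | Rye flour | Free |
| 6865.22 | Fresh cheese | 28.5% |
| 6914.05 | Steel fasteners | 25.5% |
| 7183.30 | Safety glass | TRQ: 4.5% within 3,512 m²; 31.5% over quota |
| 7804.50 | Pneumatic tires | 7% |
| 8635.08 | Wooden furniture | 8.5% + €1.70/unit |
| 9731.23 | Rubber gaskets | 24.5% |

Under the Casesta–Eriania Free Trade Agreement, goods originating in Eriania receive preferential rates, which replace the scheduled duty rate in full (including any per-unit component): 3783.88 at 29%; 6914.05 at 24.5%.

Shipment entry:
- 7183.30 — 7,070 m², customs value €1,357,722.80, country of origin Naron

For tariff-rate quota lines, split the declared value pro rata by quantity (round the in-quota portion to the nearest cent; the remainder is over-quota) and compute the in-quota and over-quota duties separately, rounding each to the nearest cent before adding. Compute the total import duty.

Line 1 (7183.30, Naron, 7,070 m², €1,357,722.80):
Code 7183.30 is under a tariff-rate quota (threshold 3,512 m²). In-quota: 3,512 m² at 4.5%; over-quota: 3,558 m² at 31.5%.
Pro-rata value split: in-quota = €1,357,722.80 × 3,512/7,070 = €674,444.48; over-quota = €1,357,722.80 − €674,444.48 = €683,278.32.
In-quota duty = €674,444.48 × 4.5% = €30,350.00. Over-quota duty = €683,278.32 × 31.5% = €215,232.67.
Line duty = €30,350.00 + €215,232.67 = €245,582.67.

€245,582.67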